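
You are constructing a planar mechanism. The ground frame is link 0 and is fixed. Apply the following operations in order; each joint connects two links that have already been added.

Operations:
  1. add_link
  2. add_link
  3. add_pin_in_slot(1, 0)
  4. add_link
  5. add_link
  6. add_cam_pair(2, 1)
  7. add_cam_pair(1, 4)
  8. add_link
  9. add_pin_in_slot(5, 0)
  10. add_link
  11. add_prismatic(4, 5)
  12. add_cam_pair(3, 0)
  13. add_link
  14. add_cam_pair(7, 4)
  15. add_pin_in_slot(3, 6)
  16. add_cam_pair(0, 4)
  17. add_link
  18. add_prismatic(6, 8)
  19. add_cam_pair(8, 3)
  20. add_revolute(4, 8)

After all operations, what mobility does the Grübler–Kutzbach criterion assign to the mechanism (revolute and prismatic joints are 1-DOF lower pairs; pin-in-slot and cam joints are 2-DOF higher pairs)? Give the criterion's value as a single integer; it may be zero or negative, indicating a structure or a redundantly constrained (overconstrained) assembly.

[1;0;0] (link 0 is ground)
L+ [2;0;0]
L+ [3;0;0]
PS(1,0)∈J2 [3;0;1]
L+ [4;0;1]
L+ [5;0;1]
C(2,1)∈J2 [5;0;2]
C(1,4)∈J2 [5;0;3]
L+ [6;0;3]
PS(5,0)∈J2 [6;0;4]
L+ [7;0;4]
P(4,5)∈J1 [7;1;4]
C(3,0)∈J2 [7;1;5]
L+ [8;1;5]
C(7,4)∈J2 [8;1;6]
PS(3,6)∈J2 [8;1;7]
C(0,4)∈J2 [8;1;8]
L+ [9;1;8]
P(6,8)∈J1 [9;2;8]
C(8,3)∈J2 [9;2;9]
R(4,8)∈J1 [9;3;9]
mobility = 24 − 6 − 9 = 9

M = 9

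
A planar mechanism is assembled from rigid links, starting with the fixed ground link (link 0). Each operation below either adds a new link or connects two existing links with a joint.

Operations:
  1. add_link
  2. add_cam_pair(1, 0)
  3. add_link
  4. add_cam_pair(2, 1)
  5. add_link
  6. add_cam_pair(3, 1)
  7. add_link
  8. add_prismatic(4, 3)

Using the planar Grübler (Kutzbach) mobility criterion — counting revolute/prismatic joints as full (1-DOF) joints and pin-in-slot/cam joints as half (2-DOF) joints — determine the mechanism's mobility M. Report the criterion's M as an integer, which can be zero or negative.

M = 7

L=1 J1=0 J2=0
add link → L=2 J1=0 J2=0
C@1,0 dof=2 J2 → L=2 J1=0 J2=1
add link → L=3 J1=0 J2=1
C@2,1 dof=2 J2 → L=3 J1=0 J2=2
add link → L=4 J1=0 J2=2
C@3,1 dof=2 J2 → L=4 J1=0 J2=3
add link → L=5 J1=0 J2=3
P@4,3 dof=1 J1 → L=5 J1=1 J2=3
M=3(L−1)−2J1−J2=3·4−2·1−3=7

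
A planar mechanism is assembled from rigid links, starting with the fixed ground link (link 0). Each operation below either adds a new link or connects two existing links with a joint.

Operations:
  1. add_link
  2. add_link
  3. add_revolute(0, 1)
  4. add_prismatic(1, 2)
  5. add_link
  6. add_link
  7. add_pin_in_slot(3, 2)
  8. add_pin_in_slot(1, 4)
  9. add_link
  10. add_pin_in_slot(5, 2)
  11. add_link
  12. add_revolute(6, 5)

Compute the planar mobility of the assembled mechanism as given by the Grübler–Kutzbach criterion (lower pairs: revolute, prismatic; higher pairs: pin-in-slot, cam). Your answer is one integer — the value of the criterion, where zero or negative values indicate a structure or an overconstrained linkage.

[1;0;0] (link 0 is ground)
L+ [2;0;0]
L+ [3;0;0]
R(0,1)∈J1 [3;1;0]
P(1,2)∈J1 [3;2;0]
L+ [4;2;0]
L+ [5;2;0]
PS(3,2)∈J2 [5;2;1]
PS(1,4)∈J2 [5;2;2]
L+ [6;2;2]
PS(5,2)∈J2 [6;2;3]
L+ [7;2;3]
R(6,5)∈J1 [7;3;3]
mobility = 18 − 6 − 3 = 9

M = 9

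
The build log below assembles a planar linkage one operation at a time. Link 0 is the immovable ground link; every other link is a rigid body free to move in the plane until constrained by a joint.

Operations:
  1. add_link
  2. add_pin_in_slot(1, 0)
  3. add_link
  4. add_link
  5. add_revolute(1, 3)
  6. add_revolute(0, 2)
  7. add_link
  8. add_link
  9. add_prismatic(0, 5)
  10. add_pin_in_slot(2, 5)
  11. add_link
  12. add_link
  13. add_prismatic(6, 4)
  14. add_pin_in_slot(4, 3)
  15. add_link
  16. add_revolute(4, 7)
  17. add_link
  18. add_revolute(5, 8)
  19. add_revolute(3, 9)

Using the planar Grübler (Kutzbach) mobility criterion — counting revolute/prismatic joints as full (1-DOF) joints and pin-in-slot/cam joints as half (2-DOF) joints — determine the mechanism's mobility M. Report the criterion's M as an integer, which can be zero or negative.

M = 10

link 0 = ground. State L|J1|J2 = 1|0|0
+link1  2|0|0
PS(1,0) f=2→J2  2|0|1
+link2  3|0|1
+link3  4|0|1
R(1,3) f=1→J1  4|1|1
R(0,2) f=1→J1  4|2|1
+link4  5|2|1
+link5  6|2|1
P(0,5) f=1→J1  6|3|1
PS(2,5) f=2→J2  6|3|2
+link6  7|3|2
+link7  8|3|2
P(6,4) f=1→J1  8|4|2
PS(4,3) f=2→J2  8|4|3
+link8  9|4|3
R(4,7) f=1→J1  9|5|3
+link9  10|5|3
R(5,8) f=1→J1  10|6|3
R(3,9) f=1→J1  10|7|3
M = 3(10−1)−2·7−3 = 27−14−3 = 10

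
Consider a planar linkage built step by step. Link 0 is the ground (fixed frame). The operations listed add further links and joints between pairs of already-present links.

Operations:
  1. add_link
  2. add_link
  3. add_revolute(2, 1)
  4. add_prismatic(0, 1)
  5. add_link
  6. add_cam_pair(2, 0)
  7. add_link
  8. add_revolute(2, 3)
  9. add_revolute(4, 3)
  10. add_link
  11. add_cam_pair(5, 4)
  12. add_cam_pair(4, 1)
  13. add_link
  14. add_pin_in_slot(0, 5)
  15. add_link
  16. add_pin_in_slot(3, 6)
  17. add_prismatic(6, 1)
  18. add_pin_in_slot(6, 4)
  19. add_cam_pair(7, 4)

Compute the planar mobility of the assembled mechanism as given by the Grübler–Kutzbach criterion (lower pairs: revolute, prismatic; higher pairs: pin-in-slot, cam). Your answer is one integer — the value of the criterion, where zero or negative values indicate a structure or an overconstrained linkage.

M = 4

[1;0;0] (link 0 is ground)
L+ [2;0;0]
L+ [3;0;0]
R(2,1)∈J1 [3;1;0]
P(0,1)∈J1 [3;2;0]
L+ [4;2;0]
C(2,0)∈J2 [4;2;1]
L+ [5;2;1]
R(2,3)∈J1 [5;3;1]
R(4,3)∈J1 [5;4;1]
L+ [6;4;1]
C(5,4)∈J2 [6;4;2]
C(4,1)∈J2 [6;4;3]
L+ [7;4;3]
PS(0,5)∈J2 [7;4;4]
L+ [8;4;4]
PS(3,6)∈J2 [8;4;5]
P(6,1)∈J1 [8;5;5]
PS(6,4)∈J2 [8;5;6]
C(7,4)∈J2 [8;5;7]
mobility = 21 − 10 − 7 = 4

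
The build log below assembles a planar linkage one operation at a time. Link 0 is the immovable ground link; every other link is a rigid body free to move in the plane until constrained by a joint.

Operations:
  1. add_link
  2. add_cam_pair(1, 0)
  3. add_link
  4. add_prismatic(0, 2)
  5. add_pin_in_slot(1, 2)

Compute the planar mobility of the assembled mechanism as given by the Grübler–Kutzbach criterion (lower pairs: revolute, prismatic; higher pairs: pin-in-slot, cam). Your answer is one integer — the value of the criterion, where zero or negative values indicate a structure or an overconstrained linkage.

L=1 J1=0 J2=0
add link → L=2 J1=0 J2=0
C@1,0 dof=2 J2 → L=2 J1=0 J2=1
add link → L=3 J1=0 J2=1
P@0,2 dof=1 J1 → L=3 J1=1 J2=1
PS@1,2 dof=2 J2 → L=3 J1=1 J2=2
M=3(L−1)−2J1−J2=3·2−2·1−2=2

M = 2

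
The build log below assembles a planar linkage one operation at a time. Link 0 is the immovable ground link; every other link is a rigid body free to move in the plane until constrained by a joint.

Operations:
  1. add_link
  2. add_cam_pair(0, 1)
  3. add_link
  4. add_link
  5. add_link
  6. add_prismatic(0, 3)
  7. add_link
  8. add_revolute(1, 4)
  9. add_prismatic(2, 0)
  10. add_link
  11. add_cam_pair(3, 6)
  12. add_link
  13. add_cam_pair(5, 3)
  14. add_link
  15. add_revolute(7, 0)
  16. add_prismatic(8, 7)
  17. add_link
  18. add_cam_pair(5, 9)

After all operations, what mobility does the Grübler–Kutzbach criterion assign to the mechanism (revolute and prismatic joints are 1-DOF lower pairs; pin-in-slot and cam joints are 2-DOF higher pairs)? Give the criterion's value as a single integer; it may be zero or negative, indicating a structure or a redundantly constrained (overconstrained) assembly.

[1;0;0] (link 0 is ground)
L+ [2;0;0]
C(0,1)∈J2 [2;0;1]
L+ [3;0;1]
L+ [4;0;1]
L+ [5;0;1]
P(0,3)∈J1 [5;1;1]
L+ [6;1;1]
R(1,4)∈J1 [6;2;1]
P(2,0)∈J1 [6;3;1]
L+ [7;3;1]
C(3,6)∈J2 [7;3;2]
L+ [8;3;2]
C(5,3)∈J2 [8;3;3]
L+ [9;3;3]
R(7,0)∈J1 [9;4;3]
P(8,7)∈J1 [9;5;3]
L+ [10;5;3]
C(5,9)∈J2 [10;5;4]
mobility = 27 − 10 − 4 = 13

M = 13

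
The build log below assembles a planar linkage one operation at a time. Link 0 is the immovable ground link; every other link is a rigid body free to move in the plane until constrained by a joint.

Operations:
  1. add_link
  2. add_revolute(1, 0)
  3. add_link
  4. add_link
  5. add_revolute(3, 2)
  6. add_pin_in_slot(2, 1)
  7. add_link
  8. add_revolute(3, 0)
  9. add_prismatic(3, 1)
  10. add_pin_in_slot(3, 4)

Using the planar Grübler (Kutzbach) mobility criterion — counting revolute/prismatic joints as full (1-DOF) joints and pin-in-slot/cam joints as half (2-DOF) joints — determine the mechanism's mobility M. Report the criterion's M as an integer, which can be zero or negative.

[1;0;0] (link 0 is ground)
L+ [2;0;0]
R(1,0)∈J1 [2;1;0]
L+ [3;1;0]
L+ [4;1;0]
R(3,2)∈J1 [4;2;0]
PS(2,1)∈J2 [4;2;1]
L+ [5;2;1]
R(3,0)∈J1 [5;3;1]
P(3,1)∈J1 [5;4;1]
PS(3,4)∈J2 [5;4;2]
mobility = 12 − 8 − 2 = 2

M = 2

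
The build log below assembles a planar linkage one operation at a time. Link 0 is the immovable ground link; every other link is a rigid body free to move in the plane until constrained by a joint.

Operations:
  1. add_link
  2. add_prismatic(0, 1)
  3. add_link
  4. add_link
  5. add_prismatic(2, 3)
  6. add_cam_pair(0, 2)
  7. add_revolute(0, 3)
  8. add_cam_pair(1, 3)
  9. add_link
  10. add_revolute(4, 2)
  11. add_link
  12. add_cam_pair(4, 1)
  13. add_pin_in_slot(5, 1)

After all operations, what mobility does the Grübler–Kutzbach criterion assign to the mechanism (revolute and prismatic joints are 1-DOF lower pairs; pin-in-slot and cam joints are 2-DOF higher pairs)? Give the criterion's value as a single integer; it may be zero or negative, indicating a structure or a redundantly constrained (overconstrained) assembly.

M = 3

ground; <1,0,0>
#1 <2,0,0>
P:0↔1 J1 <2,1,0>
#2 <3,1,0>
#3 <4,1,0>
P:2↔3 J1 <4,2,0>
C:0↔2 J2 <4,2,1>
R:0↔3 J1 <4,3,1>
C:1↔3 J2 <4,3,2>
#4 <5,3,2>
R:4↔2 J1 <5,4,2>
#5 <6,4,2>
C:4↔1 J2 <6,4,3>
PS:5↔1 J2 <6,4,4>
3×5 − 2×4 − 1×4 = 3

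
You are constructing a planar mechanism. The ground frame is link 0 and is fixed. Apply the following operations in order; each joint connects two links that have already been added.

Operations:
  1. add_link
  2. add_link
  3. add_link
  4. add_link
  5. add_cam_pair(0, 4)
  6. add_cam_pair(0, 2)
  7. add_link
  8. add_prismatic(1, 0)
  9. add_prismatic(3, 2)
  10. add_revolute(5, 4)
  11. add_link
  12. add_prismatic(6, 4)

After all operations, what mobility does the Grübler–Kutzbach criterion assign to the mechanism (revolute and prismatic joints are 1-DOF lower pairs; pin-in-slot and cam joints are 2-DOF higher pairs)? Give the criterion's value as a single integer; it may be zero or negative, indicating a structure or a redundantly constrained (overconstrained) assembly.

M = 8

L=1 J1=0 J2=0
add link → L=2 J1=0 J2=0
add link → L=3 J1=0 J2=0
add link → L=4 J1=0 J2=0
add link → L=5 J1=0 J2=0
C@0,4 dof=2 J2 → L=5 J1=0 J2=1
C@0,2 dof=2 J2 → L=5 J1=0 J2=2
add link → L=6 J1=0 J2=2
P@1,0 dof=1 J1 → L=6 J1=1 J2=2
P@3,2 dof=1 J1 → L=6 J1=2 J2=2
R@5,4 dof=1 J1 → L=6 J1=3 J2=2
add link → L=7 J1=3 J2=2
P@6,4 dof=1 J1 → L=7 J1=4 J2=2
M=3(L−1)−2J1−J2=3·6−2·4−2=8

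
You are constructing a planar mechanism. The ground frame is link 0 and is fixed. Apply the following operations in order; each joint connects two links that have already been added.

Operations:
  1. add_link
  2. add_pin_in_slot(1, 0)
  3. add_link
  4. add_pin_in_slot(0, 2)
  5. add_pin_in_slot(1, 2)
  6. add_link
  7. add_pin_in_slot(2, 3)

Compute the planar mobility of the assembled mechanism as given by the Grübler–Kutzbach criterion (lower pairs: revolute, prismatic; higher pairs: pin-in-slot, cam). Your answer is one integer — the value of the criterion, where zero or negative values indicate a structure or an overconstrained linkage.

ground; <1,0,0>
#1 <2,0,0>
PS:1↔0 J2 <2,0,1>
#2 <3,0,1>
PS:0↔2 J2 <3,0,2>
PS:1↔2 J2 <3,0,3>
#3 <4,0,3>
PS:2↔3 J2 <4,0,4>
3×3 − 2×0 − 1×4 = 5

M = 5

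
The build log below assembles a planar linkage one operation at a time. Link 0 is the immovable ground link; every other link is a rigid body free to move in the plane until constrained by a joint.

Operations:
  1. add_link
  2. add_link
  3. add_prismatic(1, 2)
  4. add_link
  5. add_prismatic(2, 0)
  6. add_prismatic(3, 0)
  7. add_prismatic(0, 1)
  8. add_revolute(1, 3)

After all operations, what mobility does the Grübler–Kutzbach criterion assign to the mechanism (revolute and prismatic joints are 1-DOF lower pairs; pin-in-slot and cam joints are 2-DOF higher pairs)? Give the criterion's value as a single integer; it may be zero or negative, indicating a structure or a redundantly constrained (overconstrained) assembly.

L=1 J1=0 J2=0
add link → L=2 J1=0 J2=0
add link → L=3 J1=0 J2=0
P@1,2 dof=1 J1 → L=3 J1=1 J2=0
add link → L=4 J1=1 J2=0
P@2,0 dof=1 J1 → L=4 J1=2 J2=0
P@3,0 dof=1 J1 → L=4 J1=3 J2=0
P@0,1 dof=1 J1 → L=4 J1=4 J2=0
R@1,3 dof=1 J1 → L=4 J1=5 J2=0
M=3(L−1)−2J1−J2=3·3−2·5−0=-1

M = -1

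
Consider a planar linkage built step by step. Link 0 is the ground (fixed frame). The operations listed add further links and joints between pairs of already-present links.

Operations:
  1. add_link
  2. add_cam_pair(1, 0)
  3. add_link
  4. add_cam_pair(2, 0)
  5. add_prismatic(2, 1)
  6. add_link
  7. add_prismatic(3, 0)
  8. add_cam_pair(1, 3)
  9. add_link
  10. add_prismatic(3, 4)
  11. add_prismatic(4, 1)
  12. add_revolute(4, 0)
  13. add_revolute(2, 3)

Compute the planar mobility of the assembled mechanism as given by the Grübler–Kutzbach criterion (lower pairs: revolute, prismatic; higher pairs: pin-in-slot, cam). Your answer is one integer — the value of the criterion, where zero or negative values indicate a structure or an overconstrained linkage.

M = -3

link 0 = ground. State L|J1|J2 = 1|0|0
+link1  2|0|0
C(1,0) f=2→J2  2|0|1
+link2  3|0|1
C(2,0) f=2→J2  3|0|2
P(2,1) f=1→J1  3|1|2
+link3  4|1|2
P(3,0) f=1→J1  4|2|2
C(1,3) f=2→J2  4|2|3
+link4  5|2|3
P(3,4) f=1→J1  5|3|3
P(4,1) f=1→J1  5|4|3
R(4,0) f=1→J1  5|5|3
R(2,3) f=1→J1  5|6|3
M = 3(5−1)−2·6−3 = 12−12−3 = -3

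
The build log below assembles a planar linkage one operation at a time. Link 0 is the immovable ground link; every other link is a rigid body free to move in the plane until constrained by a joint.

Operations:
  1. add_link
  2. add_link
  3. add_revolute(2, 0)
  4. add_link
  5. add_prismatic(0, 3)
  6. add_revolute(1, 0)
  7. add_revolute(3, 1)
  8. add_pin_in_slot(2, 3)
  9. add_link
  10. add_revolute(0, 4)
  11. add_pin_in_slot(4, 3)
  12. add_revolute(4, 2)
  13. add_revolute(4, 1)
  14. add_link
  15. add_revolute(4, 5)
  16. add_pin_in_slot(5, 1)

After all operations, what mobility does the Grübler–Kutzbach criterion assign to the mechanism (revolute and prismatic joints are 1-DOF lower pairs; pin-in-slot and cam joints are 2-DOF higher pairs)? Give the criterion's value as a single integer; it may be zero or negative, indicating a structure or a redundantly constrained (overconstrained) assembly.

M = -4

(L,J1,J2)=(1,0,0); link0 fixed
link1: (2,0,0)
link2: (3,0,0)
R 2-0 [J1]: (3,1,0)
link3: (4,1,0)
P 0-3 [J1]: (4,2,0)
R 1-0 [J1]: (4,3,0)
R 3-1 [J1]: (4,4,0)
PS 2-3 [J2]: (4,4,1)
link4: (5,4,1)
R 0-4 [J1]: (5,5,1)
PS 4-3 [J2]: (5,5,2)
R 4-2 [J1]: (5,6,2)
R 4-1 [J1]: (5,7,2)
link5: (6,7,2)
R 4-5 [J1]: (6,8,2)
PS 5-1 [J2]: (6,8,3)
Grübler: 3·5 − 2·8 − 3 = -4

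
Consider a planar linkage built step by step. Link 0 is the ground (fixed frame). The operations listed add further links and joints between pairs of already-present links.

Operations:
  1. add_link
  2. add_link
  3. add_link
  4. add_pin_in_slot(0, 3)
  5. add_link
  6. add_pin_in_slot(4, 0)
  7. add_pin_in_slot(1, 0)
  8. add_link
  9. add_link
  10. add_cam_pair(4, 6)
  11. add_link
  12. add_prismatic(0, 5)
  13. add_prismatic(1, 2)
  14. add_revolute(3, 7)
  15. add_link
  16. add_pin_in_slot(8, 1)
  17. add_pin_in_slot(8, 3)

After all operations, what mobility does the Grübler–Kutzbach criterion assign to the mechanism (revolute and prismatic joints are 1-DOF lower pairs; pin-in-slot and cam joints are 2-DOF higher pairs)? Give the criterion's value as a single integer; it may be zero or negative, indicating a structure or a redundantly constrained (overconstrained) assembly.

M = 12

L=1 J1=0 J2=0
add link → L=2 J1=0 J2=0
add link → L=3 J1=0 J2=0
add link → L=4 J1=0 J2=0
PS@0,3 dof=2 J2 → L=4 J1=0 J2=1
add link → L=5 J1=0 J2=1
PS@4,0 dof=2 J2 → L=5 J1=0 J2=2
PS@1,0 dof=2 J2 → L=5 J1=0 J2=3
add link → L=6 J1=0 J2=3
add link → L=7 J1=0 J2=3
C@4,6 dof=2 J2 → L=7 J1=0 J2=4
add link → L=8 J1=0 J2=4
P@0,5 dof=1 J1 → L=8 J1=1 J2=4
P@1,2 dof=1 J1 → L=8 J1=2 J2=4
R@3,7 dof=1 J1 → L=8 J1=3 J2=4
add link → L=9 J1=3 J2=4
PS@8,1 dof=2 J2 → L=9 J1=3 J2=5
PS@8,3 dof=2 J2 → L=9 J1=3 J2=6
M=3(L−1)−2J1−J2=3·8−2·3−6=12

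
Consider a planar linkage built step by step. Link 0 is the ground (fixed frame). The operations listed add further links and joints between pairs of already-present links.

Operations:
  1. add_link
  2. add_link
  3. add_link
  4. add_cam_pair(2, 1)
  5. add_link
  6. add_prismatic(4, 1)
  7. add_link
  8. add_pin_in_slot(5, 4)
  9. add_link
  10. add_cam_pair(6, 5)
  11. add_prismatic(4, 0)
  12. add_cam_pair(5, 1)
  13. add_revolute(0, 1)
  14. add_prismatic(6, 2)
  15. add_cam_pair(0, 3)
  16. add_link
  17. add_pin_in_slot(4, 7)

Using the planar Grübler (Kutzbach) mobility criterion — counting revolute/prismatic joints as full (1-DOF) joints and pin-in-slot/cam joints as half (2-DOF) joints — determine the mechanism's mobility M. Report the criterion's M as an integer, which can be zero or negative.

(L,J1,J2)=(1,0,0); link0 fixed
link1: (2,0,0)
link2: (3,0,0)
link3: (4,0,0)
C 2-1 [J2]: (4,0,1)
link4: (5,0,1)
P 4-1 [J1]: (5,1,1)
link5: (6,1,1)
PS 5-4 [J2]: (6,1,2)
link6: (7,1,2)
C 6-5 [J2]: (7,1,3)
P 4-0 [J1]: (7,2,3)
C 5-1 [J2]: (7,2,4)
R 0-1 [J1]: (7,3,4)
P 6-2 [J1]: (7,4,4)
C 0-3 [J2]: (7,4,5)
link7: (8,4,5)
PS 4-7 [J2]: (8,4,6)
Grübler: 3·7 − 2·4 − 6 = 7

M = 7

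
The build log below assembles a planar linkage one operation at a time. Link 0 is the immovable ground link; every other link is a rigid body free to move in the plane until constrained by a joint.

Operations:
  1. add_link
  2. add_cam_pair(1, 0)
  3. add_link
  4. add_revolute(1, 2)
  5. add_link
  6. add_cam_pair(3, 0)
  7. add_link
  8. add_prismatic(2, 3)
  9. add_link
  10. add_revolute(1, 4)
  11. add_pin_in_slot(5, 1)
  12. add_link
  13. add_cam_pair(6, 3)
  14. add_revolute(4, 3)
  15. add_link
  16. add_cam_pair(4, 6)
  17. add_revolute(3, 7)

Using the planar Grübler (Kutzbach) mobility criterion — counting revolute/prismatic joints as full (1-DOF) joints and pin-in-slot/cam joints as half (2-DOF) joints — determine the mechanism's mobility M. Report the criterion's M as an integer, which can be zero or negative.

[1;0;0] (link 0 is ground)
L+ [2;0;0]
C(1,0)∈J2 [2;0;1]
L+ [3;0;1]
R(1,2)∈J1 [3;1;1]
L+ [4;1;1]
C(3,0)∈J2 [4;1;2]
L+ [5;1;2]
P(2,3)∈J1 [5;2;2]
L+ [6;2;2]
R(1,4)∈J1 [6;3;2]
PS(5,1)∈J2 [6;3;3]
L+ [7;3;3]
C(6,3)∈J2 [7;3;4]
R(4,3)∈J1 [7;4;4]
L+ [8;4;4]
C(4,6)∈J2 [8;4;5]
R(3,7)∈J1 [8;5;5]
mobility = 21 − 10 − 5 = 6

M = 6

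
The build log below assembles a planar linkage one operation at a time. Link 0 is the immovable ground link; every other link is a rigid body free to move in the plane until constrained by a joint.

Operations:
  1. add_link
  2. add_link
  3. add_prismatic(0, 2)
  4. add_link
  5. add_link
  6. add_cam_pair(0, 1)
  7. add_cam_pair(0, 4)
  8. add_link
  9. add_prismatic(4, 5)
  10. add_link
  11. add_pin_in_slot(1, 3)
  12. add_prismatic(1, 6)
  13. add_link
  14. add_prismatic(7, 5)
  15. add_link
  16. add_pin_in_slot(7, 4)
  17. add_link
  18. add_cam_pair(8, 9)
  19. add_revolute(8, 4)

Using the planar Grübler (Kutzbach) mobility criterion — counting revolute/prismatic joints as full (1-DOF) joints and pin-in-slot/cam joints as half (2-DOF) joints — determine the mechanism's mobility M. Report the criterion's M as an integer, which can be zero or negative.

M = 12

[1;0;0] (link 0 is ground)
L+ [2;0;0]
L+ [3;0;0]
P(0,2)∈J1 [3;1;0]
L+ [4;1;0]
L+ [5;1;0]
C(0,1)∈J2 [5;1;1]
C(0,4)∈J2 [5;1;2]
L+ [6;1;2]
P(4,5)∈J1 [6;2;2]
L+ [7;2;2]
PS(1,3)∈J2 [7;2;3]
P(1,6)∈J1 [7;3;3]
L+ [8;3;3]
P(7,5)∈J1 [8;4;3]
L+ [9;4;3]
PS(7,4)∈J2 [9;4;4]
L+ [10;4;4]
C(8,9)∈J2 [10;4;5]
R(8,4)∈J1 [10;5;5]
mobility = 27 − 10 − 5 = 12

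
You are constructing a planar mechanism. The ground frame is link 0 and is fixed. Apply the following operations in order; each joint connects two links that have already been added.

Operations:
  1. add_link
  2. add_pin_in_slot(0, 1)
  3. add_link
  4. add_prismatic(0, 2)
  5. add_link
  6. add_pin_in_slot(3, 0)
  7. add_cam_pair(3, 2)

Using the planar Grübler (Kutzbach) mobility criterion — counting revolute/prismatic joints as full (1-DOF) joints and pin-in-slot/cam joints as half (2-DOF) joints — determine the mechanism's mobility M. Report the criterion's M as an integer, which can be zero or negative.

ground; <1,0,0>
#1 <2,0,0>
PS:0↔1 J2 <2,0,1>
#2 <3,0,1>
P:0↔2 J1 <3,1,1>
#3 <4,1,1>
PS:3↔0 J2 <4,1,2>
C:3↔2 J2 <4,1,3>
3×3 − 2×1 − 1×3 = 4

M = 4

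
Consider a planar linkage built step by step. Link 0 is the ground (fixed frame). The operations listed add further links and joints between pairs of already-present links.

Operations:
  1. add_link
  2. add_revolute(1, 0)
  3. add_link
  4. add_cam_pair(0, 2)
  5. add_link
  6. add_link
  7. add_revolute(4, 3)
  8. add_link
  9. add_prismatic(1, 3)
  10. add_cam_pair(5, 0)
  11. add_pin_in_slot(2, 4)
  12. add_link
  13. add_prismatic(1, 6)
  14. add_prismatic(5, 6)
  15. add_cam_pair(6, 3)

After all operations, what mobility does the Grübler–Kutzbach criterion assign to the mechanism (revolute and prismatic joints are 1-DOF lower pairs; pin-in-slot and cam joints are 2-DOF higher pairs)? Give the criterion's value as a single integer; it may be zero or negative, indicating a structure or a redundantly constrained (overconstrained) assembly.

M = 4

[1;0;0] (link 0 is ground)
L+ [2;0;0]
R(1,0)∈J1 [2;1;0]
L+ [3;1;0]
C(0,2)∈J2 [3;1;1]
L+ [4;1;1]
L+ [5;1;1]
R(4,3)∈J1 [5;2;1]
L+ [6;2;1]
P(1,3)∈J1 [6;3;1]
C(5,0)∈J2 [6;3;2]
PS(2,4)∈J2 [6;3;3]
L+ [7;3;3]
P(1,6)∈J1 [7;4;3]
P(5,6)∈J1 [7;5;3]
C(6,3)∈J2 [7;5;4]
mobility = 18 − 10 − 4 = 4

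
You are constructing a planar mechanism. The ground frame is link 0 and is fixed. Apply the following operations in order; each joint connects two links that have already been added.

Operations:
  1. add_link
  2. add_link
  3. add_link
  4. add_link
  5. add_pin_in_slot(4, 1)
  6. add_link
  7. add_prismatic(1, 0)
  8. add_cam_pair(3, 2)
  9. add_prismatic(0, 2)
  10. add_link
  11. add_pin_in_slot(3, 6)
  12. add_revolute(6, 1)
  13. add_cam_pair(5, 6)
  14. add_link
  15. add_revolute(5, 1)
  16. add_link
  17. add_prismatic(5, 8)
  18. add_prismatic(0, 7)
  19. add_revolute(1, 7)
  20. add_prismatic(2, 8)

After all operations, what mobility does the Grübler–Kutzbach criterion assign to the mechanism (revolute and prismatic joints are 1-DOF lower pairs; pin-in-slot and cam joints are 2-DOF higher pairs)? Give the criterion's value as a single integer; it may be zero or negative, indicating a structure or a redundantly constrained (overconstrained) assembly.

M = 4

[1;0;0] (link 0 is ground)
L+ [2;0;0]
L+ [3;0;0]
L+ [4;0;0]
L+ [5;0;0]
PS(4,1)∈J2 [5;0;1]
L+ [6;0;1]
P(1,0)∈J1 [6;1;1]
C(3,2)∈J2 [6;1;2]
P(0,2)∈J1 [6;2;2]
L+ [7;2;2]
PS(3,6)∈J2 [7;2;3]
R(6,1)∈J1 [7;3;3]
C(5,6)∈J2 [7;3;4]
L+ [8;3;4]
R(5,1)∈J1 [8;4;4]
L+ [9;4;4]
P(5,8)∈J1 [9;5;4]
P(0,7)∈J1 [9;6;4]
R(1,7)∈J1 [9;7;4]
P(2,8)∈J1 [9;8;4]
mobility = 24 − 16 − 4 = 4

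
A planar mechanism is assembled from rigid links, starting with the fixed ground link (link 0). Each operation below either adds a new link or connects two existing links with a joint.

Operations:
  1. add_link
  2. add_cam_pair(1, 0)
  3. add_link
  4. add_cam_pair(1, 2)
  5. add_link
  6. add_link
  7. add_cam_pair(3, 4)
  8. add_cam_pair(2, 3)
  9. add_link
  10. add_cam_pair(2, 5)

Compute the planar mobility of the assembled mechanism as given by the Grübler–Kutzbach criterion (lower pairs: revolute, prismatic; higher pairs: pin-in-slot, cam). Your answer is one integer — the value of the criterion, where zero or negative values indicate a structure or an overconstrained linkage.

[1;0;0] (link 0 is ground)
L+ [2;0;0]
C(1,0)∈J2 [2;0;1]
L+ [3;0;1]
C(1,2)∈J2 [3;0;2]
L+ [4;0;2]
L+ [5;0;2]
C(3,4)∈J2 [5;0;3]
C(2,3)∈J2 [5;0;4]
L+ [6;0;4]
C(2,5)∈J2 [6;0;5]
mobility = 15 − 0 − 5 = 10

M = 10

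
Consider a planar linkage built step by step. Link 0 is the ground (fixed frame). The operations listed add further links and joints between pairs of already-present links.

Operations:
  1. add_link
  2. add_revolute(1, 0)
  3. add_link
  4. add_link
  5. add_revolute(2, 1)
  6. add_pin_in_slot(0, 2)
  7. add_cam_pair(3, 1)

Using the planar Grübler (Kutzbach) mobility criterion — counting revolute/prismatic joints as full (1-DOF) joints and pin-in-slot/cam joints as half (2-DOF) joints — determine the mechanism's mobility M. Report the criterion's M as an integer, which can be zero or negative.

M = 3

ground; <1,0,0>
#1 <2,0,0>
R:1↔0 J1 <2,1,0>
#2 <3,1,0>
#3 <4,1,0>
R:2↔1 J1 <4,2,0>
PS:0↔2 J2 <4,2,1>
C:3↔1 J2 <4,2,2>
3×3 − 2×2 − 1×2 = 3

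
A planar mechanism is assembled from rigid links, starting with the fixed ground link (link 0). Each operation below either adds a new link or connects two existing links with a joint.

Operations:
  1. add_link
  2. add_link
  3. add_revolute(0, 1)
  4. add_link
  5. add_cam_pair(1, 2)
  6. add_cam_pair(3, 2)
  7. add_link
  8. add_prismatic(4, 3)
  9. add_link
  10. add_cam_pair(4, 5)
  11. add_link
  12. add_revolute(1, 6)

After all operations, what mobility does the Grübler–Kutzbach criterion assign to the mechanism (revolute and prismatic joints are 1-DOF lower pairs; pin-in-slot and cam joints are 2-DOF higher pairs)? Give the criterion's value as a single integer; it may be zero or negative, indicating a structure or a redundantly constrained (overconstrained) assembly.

L=1 J1=0 J2=0
add link → L=2 J1=0 J2=0
add link → L=3 J1=0 J2=0
R@0,1 dof=1 J1 → L=3 J1=1 J2=0
add link → L=4 J1=1 J2=0
C@1,2 dof=2 J2 → L=4 J1=1 J2=1
C@3,2 dof=2 J2 → L=4 J1=1 J2=2
add link → L=5 J1=1 J2=2
P@4,3 dof=1 J1 → L=5 J1=2 J2=2
add link → L=6 J1=2 J2=2
C@4,5 dof=2 J2 → L=6 J1=2 J2=3
add link → L=7 J1=2 J2=3
R@1,6 dof=1 J1 → L=7 J1=3 J2=3
M=3(L−1)−2J1−J2=3·6−2·3−3=9

M = 9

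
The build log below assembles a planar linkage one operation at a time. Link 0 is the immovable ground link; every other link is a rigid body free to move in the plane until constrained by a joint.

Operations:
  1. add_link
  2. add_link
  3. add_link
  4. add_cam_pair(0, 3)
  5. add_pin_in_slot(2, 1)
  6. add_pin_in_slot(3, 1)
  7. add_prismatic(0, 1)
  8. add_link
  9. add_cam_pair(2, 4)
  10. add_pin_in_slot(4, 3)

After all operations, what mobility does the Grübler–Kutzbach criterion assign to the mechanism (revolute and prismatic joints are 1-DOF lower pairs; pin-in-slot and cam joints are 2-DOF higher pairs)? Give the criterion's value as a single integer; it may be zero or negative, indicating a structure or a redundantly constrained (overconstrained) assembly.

M = 5

L=1 J1=0 J2=0
add link → L=2 J1=0 J2=0
add link → L=3 J1=0 J2=0
add link → L=4 J1=0 J2=0
C@0,3 dof=2 J2 → L=4 J1=0 J2=1
PS@2,1 dof=2 J2 → L=4 J1=0 J2=2
PS@3,1 dof=2 J2 → L=4 J1=0 J2=3
P@0,1 dof=1 J1 → L=4 J1=1 J2=3
add link → L=5 J1=1 J2=3
C@2,4 dof=2 J2 → L=5 J1=1 J2=4
PS@4,3 dof=2 J2 → L=5 J1=1 J2=5
M=3(L−1)−2J1−J2=3·4−2·1−5=5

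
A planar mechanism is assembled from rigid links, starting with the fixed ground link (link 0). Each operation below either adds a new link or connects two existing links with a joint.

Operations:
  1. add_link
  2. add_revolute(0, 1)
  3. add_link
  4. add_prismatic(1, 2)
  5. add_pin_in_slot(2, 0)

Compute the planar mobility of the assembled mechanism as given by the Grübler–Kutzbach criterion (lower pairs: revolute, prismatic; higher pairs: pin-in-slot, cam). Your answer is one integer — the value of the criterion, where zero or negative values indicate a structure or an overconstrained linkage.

[1;0;0] (link 0 is ground)
L+ [2;0;0]
R(0,1)∈J1 [2;1;0]
L+ [3;1;0]
P(1,2)∈J1 [3;2;0]
PS(2,0)∈J2 [3;2;1]
mobility = 6 − 4 − 1 = 1

M = 1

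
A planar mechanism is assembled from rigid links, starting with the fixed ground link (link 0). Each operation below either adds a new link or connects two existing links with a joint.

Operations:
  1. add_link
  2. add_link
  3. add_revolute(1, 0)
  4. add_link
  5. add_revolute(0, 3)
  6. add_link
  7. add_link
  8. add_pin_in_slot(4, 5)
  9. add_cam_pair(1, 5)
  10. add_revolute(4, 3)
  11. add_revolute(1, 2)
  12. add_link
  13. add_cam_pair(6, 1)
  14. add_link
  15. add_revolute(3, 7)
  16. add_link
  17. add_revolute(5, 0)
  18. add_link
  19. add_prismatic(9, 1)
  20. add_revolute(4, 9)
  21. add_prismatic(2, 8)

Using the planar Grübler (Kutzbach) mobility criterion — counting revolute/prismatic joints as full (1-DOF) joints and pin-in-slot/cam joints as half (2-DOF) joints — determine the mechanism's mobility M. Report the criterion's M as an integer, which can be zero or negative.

M = 6

link 0 = ground. State L|J1|J2 = 1|0|0
+link1  2|0|0
+link2  3|0|0
R(1,0) f=1→J1  3|1|0
+link3  4|1|0
R(0,3) f=1→J1  4|2|0
+link4  5|2|0
+link5  6|2|0
PS(4,5) f=2→J2  6|2|1
C(1,5) f=2→J2  6|2|2
R(4,3) f=1→J1  6|3|2
R(1,2) f=1→J1  6|4|2
+link6  7|4|2
C(6,1) f=2→J2  7|4|3
+link7  8|4|3
R(3,7) f=1→J1  8|5|3
+link8  9|5|3
R(5,0) f=1→J1  9|6|3
+link9  10|6|3
P(9,1) f=1→J1  10|7|3
R(4,9) f=1→J1  10|8|3
P(2,8) f=1→J1  10|9|3
M = 3(10−1)−2·9−3 = 27−18−3 = 6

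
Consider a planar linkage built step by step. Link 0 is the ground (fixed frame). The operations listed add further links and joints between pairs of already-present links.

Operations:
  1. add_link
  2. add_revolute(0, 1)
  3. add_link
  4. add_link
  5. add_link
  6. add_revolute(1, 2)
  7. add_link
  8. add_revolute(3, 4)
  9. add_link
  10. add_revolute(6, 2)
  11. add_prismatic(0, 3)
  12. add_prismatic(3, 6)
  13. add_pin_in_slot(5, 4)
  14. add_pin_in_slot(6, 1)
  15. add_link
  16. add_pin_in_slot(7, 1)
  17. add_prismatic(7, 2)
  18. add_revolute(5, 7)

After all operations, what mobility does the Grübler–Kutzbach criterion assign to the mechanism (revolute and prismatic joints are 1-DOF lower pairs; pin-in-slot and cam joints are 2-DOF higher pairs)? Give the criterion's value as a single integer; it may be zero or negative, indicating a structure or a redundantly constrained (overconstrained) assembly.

link 0 = ground. State L|J1|J2 = 1|0|0
+link1  2|0|0
R(0,1) f=1→J1  2|1|0
+link2  3|1|0
+link3  4|1|0
+link4  5|1|0
R(1,2) f=1→J1  5|2|0
+link5  6|2|0
R(3,4) f=1→J1  6|3|0
+link6  7|3|0
R(6,2) f=1→J1  7|4|0
P(0,3) f=1→J1  7|5|0
P(3,6) f=1→J1  7|6|0
PS(5,4) f=2→J2  7|6|1
PS(6,1) f=2→J2  7|6|2
+link7  8|6|2
PS(7,1) f=2→J2  8|6|3
P(7,2) f=1→J1  8|7|3
R(5,7) f=1→J1  8|8|3
M = 3(8−1)−2·8−3 = 21−16−3 = 2

M = 2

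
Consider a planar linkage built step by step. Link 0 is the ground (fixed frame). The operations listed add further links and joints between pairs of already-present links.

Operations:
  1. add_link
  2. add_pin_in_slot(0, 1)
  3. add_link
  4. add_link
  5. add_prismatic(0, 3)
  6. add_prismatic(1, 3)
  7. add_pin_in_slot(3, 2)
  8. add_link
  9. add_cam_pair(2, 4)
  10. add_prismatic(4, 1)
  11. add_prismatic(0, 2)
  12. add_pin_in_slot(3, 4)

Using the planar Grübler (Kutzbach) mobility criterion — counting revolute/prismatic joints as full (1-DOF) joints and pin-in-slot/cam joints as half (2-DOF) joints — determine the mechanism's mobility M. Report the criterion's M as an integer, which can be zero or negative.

M = 0

L=1 J1=0 J2=0
add link → L=2 J1=0 J2=0
PS@0,1 dof=2 J2 → L=2 J1=0 J2=1
add link → L=3 J1=0 J2=1
add link → L=4 J1=0 J2=1
P@0,3 dof=1 J1 → L=4 J1=1 J2=1
P@1,3 dof=1 J1 → L=4 J1=2 J2=1
PS@3,2 dof=2 J2 → L=4 J1=2 J2=2
add link → L=5 J1=2 J2=2
C@2,4 dof=2 J2 → L=5 J1=2 J2=3
P@4,1 dof=1 J1 → L=5 J1=3 J2=3
P@0,2 dof=1 J1 → L=5 J1=4 J2=3
PS@3,4 dof=2 J2 → L=5 J1=4 J2=4
M=3(L−1)−2J1−J2=3·4−2·4−4=0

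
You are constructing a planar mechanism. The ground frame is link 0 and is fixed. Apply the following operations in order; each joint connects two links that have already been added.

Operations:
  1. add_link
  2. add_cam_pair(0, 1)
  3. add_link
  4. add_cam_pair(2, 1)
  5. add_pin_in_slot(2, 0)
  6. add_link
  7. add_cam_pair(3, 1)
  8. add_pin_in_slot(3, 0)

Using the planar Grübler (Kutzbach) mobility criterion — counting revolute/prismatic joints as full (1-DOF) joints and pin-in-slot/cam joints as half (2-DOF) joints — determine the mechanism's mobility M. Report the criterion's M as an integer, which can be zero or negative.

link 0 = ground. State L|J1|J2 = 1|0|0
+link1  2|0|0
C(0,1) f=2→J2  2|0|1
+link2  3|0|1
C(2,1) f=2→J2  3|0|2
PS(2,0) f=2→J2  3|0|3
+link3  4|0|3
C(3,1) f=2→J2  4|0|4
PS(3,0) f=2→J2  4|0|5
M = 3(4−1)−2·0−5 = 9−0−5 = 4

M = 4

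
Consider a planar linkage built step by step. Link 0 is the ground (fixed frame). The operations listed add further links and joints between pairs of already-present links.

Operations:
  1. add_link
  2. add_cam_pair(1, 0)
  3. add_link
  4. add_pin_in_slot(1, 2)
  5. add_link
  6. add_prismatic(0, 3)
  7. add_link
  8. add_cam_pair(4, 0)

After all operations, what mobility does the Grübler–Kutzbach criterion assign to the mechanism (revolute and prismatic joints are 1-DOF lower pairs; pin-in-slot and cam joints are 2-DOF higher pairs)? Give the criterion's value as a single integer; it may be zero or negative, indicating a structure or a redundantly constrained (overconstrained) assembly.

ground; <1,0,0>
#1 <2,0,0>
C:1↔0 J2 <2,0,1>
#2 <3,0,1>
PS:1↔2 J2 <3,0,2>
#3 <4,0,2>
P:0↔3 J1 <4,1,2>
#4 <5,1,2>
C:4↔0 J2 <5,1,3>
3×4 − 2×1 − 1×3 = 7

M = 7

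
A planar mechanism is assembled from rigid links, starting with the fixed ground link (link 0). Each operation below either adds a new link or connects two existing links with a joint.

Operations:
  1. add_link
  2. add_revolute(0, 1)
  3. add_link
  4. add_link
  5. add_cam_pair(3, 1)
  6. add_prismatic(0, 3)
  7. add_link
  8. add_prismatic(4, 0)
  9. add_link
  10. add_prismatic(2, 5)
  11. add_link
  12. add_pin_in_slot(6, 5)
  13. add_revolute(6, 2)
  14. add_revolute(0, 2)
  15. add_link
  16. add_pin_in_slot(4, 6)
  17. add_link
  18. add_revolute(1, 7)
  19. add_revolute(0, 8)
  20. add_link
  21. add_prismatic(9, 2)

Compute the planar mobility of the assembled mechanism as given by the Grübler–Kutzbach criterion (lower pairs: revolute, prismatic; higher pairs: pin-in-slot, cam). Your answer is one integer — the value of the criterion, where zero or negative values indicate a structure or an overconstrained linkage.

M = 6

link 0 = ground. State L|J1|J2 = 1|0|0
+link1  2|0|0
R(0,1) f=1→J1  2|1|0
+link2  3|1|0
+link3  4|1|0
C(3,1) f=2→J2  4|1|1
P(0,3) f=1→J1  4|2|1
+link4  5|2|1
P(4,0) f=1→J1  5|3|1
+link5  6|3|1
P(2,5) f=1→J1  6|4|1
+link6  7|4|1
PS(6,5) f=2→J2  7|4|2
R(6,2) f=1→J1  7|5|2
R(0,2) f=1→J1  7|6|2
+link7  8|6|2
PS(4,6) f=2→J2  8|6|3
+link8  9|6|3
R(1,7) f=1→J1  9|7|3
R(0,8) f=1→J1  9|8|3
+link9  10|8|3
P(9,2) f=1→J1  10|9|3
M = 3(10−1)−2·9−3 = 27−18−3 = 6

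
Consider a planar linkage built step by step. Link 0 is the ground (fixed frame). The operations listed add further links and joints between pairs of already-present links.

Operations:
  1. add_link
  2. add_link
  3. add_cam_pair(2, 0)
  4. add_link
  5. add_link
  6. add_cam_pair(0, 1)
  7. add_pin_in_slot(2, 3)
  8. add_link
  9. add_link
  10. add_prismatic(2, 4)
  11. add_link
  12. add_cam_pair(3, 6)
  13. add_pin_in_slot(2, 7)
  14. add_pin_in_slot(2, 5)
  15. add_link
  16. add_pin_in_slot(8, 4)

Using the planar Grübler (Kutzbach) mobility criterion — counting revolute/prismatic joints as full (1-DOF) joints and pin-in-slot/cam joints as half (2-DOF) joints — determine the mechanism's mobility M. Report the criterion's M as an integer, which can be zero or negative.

M = 15

L=1 J1=0 J2=0
add link → L=2 J1=0 J2=0
add link → L=3 J1=0 J2=0
C@2,0 dof=2 J2 → L=3 J1=0 J2=1
add link → L=4 J1=0 J2=1
add link → L=5 J1=0 J2=1
C@0,1 dof=2 J2 → L=5 J1=0 J2=2
PS@2,3 dof=2 J2 → L=5 J1=0 J2=3
add link → L=6 J1=0 J2=3
add link → L=7 J1=0 J2=3
P@2,4 dof=1 J1 → L=7 J1=1 J2=3
add link → L=8 J1=1 J2=3
C@3,6 dof=2 J2 → L=8 J1=1 J2=4
PS@2,7 dof=2 J2 → L=8 J1=1 J2=5
PS@2,5 dof=2 J2 → L=8 J1=1 J2=6
add link → L=9 J1=1 J2=6
PS@8,4 dof=2 J2 → L=9 J1=1 J2=7
M=3(L−1)−2J1−J2=3·8−2·1−7=15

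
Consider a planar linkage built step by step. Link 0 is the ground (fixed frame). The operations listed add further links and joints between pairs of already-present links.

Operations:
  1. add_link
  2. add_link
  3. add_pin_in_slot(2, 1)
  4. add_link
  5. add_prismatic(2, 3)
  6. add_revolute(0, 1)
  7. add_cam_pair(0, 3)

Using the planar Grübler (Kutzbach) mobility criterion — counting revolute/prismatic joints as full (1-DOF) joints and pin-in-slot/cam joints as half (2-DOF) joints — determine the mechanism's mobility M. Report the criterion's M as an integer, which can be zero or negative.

M = 3

(L,J1,J2)=(1,0,0); link0 fixed
link1: (2,0,0)
link2: (3,0,0)
PS 2-1 [J2]: (3,0,1)
link3: (4,0,1)
P 2-3 [J1]: (4,1,1)
R 0-1 [J1]: (4,2,1)
C 0-3 [J2]: (4,2,2)
Grübler: 3·3 − 2·2 − 2 = 3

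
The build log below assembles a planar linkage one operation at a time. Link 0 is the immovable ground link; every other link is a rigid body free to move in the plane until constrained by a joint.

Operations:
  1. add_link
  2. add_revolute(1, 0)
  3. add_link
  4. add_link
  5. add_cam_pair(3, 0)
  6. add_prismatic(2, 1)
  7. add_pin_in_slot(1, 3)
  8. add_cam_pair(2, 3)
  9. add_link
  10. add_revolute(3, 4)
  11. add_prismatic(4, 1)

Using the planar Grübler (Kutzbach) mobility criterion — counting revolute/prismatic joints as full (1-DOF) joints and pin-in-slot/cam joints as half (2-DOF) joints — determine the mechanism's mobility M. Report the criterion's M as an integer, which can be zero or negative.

ground; <1,0,0>
#1 <2,0,0>
R:1↔0 J1 <2,1,0>
#2 <3,1,0>
#3 <4,1,0>
C:3↔0 J2 <4,1,1>
P:2↔1 J1 <4,2,1>
PS:1↔3 J2 <4,2,2>
C:2↔3 J2 <4,2,3>
#4 <5,2,3>
R:3↔4 J1 <5,3,3>
P:4↔1 J1 <5,4,3>
3×4 − 2×4 − 1×3 = 1

M = 1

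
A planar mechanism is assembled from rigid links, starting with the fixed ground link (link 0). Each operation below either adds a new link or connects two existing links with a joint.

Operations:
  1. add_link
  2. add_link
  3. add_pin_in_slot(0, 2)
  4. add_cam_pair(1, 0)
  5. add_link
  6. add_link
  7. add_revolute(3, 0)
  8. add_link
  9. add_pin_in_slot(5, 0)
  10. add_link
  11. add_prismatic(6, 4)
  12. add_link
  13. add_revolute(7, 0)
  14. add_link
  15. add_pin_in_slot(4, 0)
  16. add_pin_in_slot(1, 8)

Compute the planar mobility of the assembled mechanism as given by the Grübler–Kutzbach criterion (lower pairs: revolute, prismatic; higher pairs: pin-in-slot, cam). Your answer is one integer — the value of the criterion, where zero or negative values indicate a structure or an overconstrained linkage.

L=1 J1=0 J2=0
add link → L=2 J1=0 J2=0
add link → L=3 J1=0 J2=0
PS@0,2 dof=2 J2 → L=3 J1=0 J2=1
C@1,0 dof=2 J2 → L=3 J1=0 J2=2
add link → L=4 J1=0 J2=2
add link → L=5 J1=0 J2=2
R@3,0 dof=1 J1 → L=5 J1=1 J2=2
add link → L=6 J1=1 J2=2
PS@5,0 dof=2 J2 → L=6 J1=1 J2=3
add link → L=7 J1=1 J2=3
P@6,4 dof=1 J1 → L=7 J1=2 J2=3
add link → L=8 J1=2 J2=3
R@7,0 dof=1 J1 → L=8 J1=3 J2=3
add link → L=9 J1=3 J2=3
PS@4,0 dof=2 J2 → L=9 J1=3 J2=4
PS@1,8 dof=2 J2 → L=9 J1=3 J2=5
M=3(L−1)−2J1−J2=3·8−2·3−5=13

M = 13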